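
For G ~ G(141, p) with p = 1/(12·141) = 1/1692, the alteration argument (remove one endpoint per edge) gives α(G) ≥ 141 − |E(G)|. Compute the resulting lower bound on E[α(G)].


E[|E(G)|] = C(141, 2)·p = 9870 · (1/1692) = 35/6.
E[α(G)] ≥ n − E[|E(G)|] = 141 − 35/6 = 811/6.
Numerically: ≈ 135.16667.
(This is only a lower bound; the true E[α(G)] may be larger.)

E[α(G)] ≥ 811/6 ≈ 135.16667.


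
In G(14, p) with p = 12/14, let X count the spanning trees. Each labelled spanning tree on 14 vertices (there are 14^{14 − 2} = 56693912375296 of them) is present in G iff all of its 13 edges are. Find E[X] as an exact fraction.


K_14 has 14^{14 − 2} = 56693912375296 labelled spanning trees.
For each such spanning tree H, let X_H = 1 if all 13 edges of H are present in G. Then P[X_H = 1] = p^{13} = (6/7)^{13} = 13060694016/96889010407.
By linearity: E[X] = Σ_H E[X_H] = 56693912375296 · p^{13} = 56693912375296 · 13060694016/96889010407 = 53496602689536/7.
Numerically: E[X] ≈ 7.642e+12.

E[X] = 56693912375296 · (6/7)^{13} = 53496602689536/7 ≈ 7.642e+12.


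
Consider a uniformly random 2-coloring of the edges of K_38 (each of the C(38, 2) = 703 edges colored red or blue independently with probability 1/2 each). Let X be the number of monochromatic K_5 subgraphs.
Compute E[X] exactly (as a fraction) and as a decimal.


Let X = Σ_S X_S over the C(38, 5) = 501942 subsets S of size 5, where X_S = 1 if the K_5 on S is monochromatic.
For a fixed S, the K_5 on S has C(5, 2) = 10 edges. P[all 10 edges red] = (1/2)^10, and likewise for blue, so P[monochromatic] = 2·(1/2)^10 = 2^{1 − 10} = 1/512.
By linearity of expectation: E[X] = C(38, 5) · 2^{1 − 10} = 501942 · 1/512 = 250971/256.
Numerically: E[X] ≈ 980.355469.

E[X] = C(38,5)·2^(1−C(5,2)) = 250971/256 ≈ 980.355469.


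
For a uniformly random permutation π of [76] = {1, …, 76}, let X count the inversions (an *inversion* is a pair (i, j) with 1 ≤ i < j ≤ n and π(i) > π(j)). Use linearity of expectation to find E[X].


Write X = Σ X_I over the C(76, 2) = 2850 pairs i < j, with X_I the indicator of one inversion.
There are 2850 indicators.
For each fixed pair i < j, the values π(i) and π(j) are two distinct elements of {1, …, 76} in uniformly random order; by symmetry P[π(i) > π(j)] = 1/2.
By linearity: E[X] = 2850 · (1/2) = C(76, 2) · (1/2) = 2850/2 = 1425 ≈ 1425.000.

E[X] = 1425 = 1425.000.


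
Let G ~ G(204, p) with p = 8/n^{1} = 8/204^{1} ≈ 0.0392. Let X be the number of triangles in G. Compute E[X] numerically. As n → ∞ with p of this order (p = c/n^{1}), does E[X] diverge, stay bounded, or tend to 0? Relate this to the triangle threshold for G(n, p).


Number of potential triangles: C(204, 3) = 1394204.
Each occurs with probability p³ ≈ (0.0392)³ ≈ 6.03086e-05.
By linearity: E[X] = C(204, 3)·p³ ≈ 1394204 · 6.03086e-05 ≈ 84.083.
Here α = 1, so p = 8/n is exactly at the triangle threshold p ~ 1/n. Asymptotically E[X] → c³/6 = 8³/6 = 256/3 ≈ 85.333, a bounded constant. In this regime the triangle count is asymptotically Poisson(c³/6).

E[X] ≈ 84.083; in regime p = Θ(1/n^{1}) E[X] stays bounded (at the triangle threshold p ~ 1/n).


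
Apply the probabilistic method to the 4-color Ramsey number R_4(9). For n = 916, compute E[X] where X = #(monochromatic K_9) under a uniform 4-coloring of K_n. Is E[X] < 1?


E[X] = C(916, 9) · 4^{1 − 36} = 1202748565202942340440 · 4^{−35} = 1202748565202942340440/1180591620717411303424.
As a reduced fraction: E[X] = 150343570650367792555/147573952589676412928 ≈ 1.019.
Is E[X] < 1? NO.
Since E[X] ≥ 1, the first-moment bound is inconclusive at n = 916; it does NOT by itself certify R_4(9) > 916.

E[X] = 150343570650367792555/147573952589676412928 ≈ 1.019; E[X] ≥ 1; first-moment method inconclusive here.


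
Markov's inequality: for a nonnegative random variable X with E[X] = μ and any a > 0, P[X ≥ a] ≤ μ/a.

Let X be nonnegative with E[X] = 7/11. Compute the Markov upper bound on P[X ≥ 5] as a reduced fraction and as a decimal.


μ = E[X] = 7/11, a = 5.
Markov: P[X ≥ 5] ≤ μ/a = (7/11)/5 = 7/55.
Numerically: ≈ 0.127273.
(Since a = 5 > μ = 0.636364, the bound 7/55 is < 1 and informative.)

P[X ≥ 5] ≤ 7/55 ≈ 0.127273.


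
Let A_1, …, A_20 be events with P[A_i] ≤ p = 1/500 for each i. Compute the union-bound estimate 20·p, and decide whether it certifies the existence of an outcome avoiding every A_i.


Union bound: P[∪_{i=1}^{20} A_i] ≤ Σ_i P[A_i] ≤ 20·p = 20·(1/500) = 1/25.
Numerically: 1/25 ≈ 0.04000.
Is 1/25 < 1? YES.
Since P[∪ A_i] ≤ 1/25 < 1, the complement has P[∩ A_i^c] ≥ 1 − 1/25 = 24/25 > 0, so some outcome avoids every A_i.

20·p = 1/25 ≈ 0.04000; existence CERTIFIED by the union bound.


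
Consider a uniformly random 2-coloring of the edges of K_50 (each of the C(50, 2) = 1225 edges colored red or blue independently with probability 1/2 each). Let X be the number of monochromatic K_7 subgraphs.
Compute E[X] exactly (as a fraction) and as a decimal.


Let X = Σ_S X_S over the C(50, 7) = 99884400 subsets S of size 7, where X_S = 1 if the K_7 on S is monochromatic.
For a fixed S, the K_7 on S has C(7, 2) = 21 edges. P[all 21 edges red] = (1/2)^21, and likewise for blue, so P[monochromatic] = 2·(1/2)^21 = 2^{1 − 21} = 1/1048576.
By linearity: E[X] = C(50, 7) · 2^{1 − 21} = 99884400 · 1/1048576 = 6242775/65536.
Numerically: E[X] ≈ 95.2572.

E[X] = C(50,7)·2^(1−C(7,2)) = 6242775/65536 ≈ 95.2572.


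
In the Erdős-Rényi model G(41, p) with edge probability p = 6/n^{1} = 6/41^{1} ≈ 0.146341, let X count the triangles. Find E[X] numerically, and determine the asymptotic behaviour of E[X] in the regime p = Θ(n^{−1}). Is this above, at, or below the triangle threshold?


Number of potential triangles: C(41, 3) = 10660.
Each occurs with probability p³ ≈ (0.146341)³ ≈ 3.13402301e-03.
By linearity: E[X] = C(41, 3)·p³ ≈ 10660 · 3.13402301e-03 ≈ 33.408685.
Here α = 1, so p = 6/n is exactly at the triangle threshold p ~ 1/n. Asymptotically E[X] → c³/6 = 6³/6 = 36 ≈ 36.000000, a bounded constant. In this regime the triangle count is asymptotically Poisson(c³/6).

E[X] ≈ 33.408685; in regime p = Θ(1/n^{1}) E[X] stays bounded (at the triangle threshold p ~ 1/n).


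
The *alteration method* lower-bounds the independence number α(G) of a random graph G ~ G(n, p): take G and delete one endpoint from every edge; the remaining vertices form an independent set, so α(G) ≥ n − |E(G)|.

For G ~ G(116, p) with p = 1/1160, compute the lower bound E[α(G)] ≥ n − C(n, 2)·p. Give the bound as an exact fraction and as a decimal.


E[|E(G)|] = C(116, 2)·p = 6670 · (1/1160) = 23/4.
E[α(G)] ≥ n − E[|E(G)|] = 116 − 23/4 = 441/4.
Numerically: ≈ 110.2500.
(This is only a lower bound; the true E[α(G)] may be larger.)

E[α(G)] ≥ 441/4 ≈ 110.2500.


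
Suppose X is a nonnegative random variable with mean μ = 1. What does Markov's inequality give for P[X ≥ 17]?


μ = E[X] = 1, a = 17.
Markov: P[X ≥ 17] ≤ μ/a = (1)/17 = 1/17.
Numerically: ≈ 0.0588.
(Since a = 17 > μ = 1.0000, the bound 1/17 is < 1 and informative.)

P[X ≥ 17] ≤ 1/17 ≈ 0.0588.


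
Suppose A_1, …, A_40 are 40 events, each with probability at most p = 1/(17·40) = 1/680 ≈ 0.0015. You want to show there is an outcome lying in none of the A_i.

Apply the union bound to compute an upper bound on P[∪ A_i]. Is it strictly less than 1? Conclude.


Union bound: P[∪_{i=1}^{40} A_i] ≤ Σ_i P[A_i] ≤ 40·p = 40·(1/680) = 1/17.
Numerically: 1/17 ≈ 0.0588.
Is 1/17 < 1? YES.
Since P[∪ A_i] ≤ 1/17 < 1, the complement has P[∩ A_i^c] ≥ 1 − 1/17 = 16/17 > 0, so some outcome avoids every A_i.

40·p = 1/17 ≈ 0.0588; existence CERTIFIED by the union bound.


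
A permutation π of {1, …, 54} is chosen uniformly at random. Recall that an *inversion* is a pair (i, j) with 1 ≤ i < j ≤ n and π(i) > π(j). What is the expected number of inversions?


Write X = Σ X_I over the C(54, 2) = 1431 pairs i < j, with X_I the indicator of one inversion.
There are 1431 indicators.
For each fixed pair i < j, the values π(i) and π(j) are two distinct elements of {1, …, 54} in uniformly random order; by symmetry P[π(i) > π(j)] = 1/2.
By linearity: E[X] = 1431 · (1/2) = C(54, 2) · (1/2) = 1431/2 = 1431/2 ≈ 715.50000.

E[X] = 1431/2 = 715.50000.


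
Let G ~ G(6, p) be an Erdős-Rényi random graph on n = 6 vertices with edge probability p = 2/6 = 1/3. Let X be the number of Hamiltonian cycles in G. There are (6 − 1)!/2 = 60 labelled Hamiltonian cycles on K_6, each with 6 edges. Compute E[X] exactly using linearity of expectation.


K_6 has (6 − 1)!/2 = 60 labelled Hamiltonian cycles.
For each such Hamiltonian cycle H, let X_H = 1 if all 6 edges of H are present in G. Then P[X_H = 1] = p^{6} = (1/3)^{6} = 1/729.
Summing the indicators: E[X] = Σ_H E[X_H] = 60 · p^{6} = 60 · 1/729 = 20/243.
Numerically: E[X] ≈ 0.082305.

E[X] = 60 · (1/3)^{6} = 20/243 ≈ 0.082305.


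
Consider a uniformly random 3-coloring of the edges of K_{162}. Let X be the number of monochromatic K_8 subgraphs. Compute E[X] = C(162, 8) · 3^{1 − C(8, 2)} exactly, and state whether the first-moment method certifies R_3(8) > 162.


E[X] = C(162, 8) · 3^{1 − 28} = 9870758125020 · 3^{−27} = 9870758125020/7625597484987.
As a reduced fraction: E[X] = 121861211420/94143178827 ≈ 1.2944242.
Is E[X] < 1? NO.
Since E[X] ≥ 1, the first-moment bound is inconclusive at n = 162; it does NOT by itself certify R_3(8) > 162.

E[X] = 121861211420/94143178827 ≈ 1.2944242; E[X] ≥ 1; first-moment method inconclusive here.


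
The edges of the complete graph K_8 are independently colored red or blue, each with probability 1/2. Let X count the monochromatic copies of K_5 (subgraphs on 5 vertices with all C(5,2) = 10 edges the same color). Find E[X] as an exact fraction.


Let X = Σ_S X_S over the C(8, 5) = 56 subsets S of size 5, where X_S = 1 if the K_5 on S is monochromatic.
For a fixed S, the K_5 on S has C(5, 2) = 10 edges. P[all 10 edges red] = (1/2)^10, and likewise for blue, so P[monochromatic] = 2·(1/2)^10 = 2^{1 − 10} = 1/512.
By linearity of expectation: E[X] = C(8, 5) · 2^{1 − 10} = 56 · 1/512 = 7/64.
Numerically: E[X] ≈ 0.10938.

E[X] = C(8,5)·2^(1−C(5,2)) = 7/64 ≈ 0.10938.


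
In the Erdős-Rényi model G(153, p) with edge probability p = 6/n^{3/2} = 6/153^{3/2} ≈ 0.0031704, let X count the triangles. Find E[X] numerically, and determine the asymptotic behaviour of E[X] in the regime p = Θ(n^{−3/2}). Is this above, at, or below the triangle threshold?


Number of potential triangles: C(153, 3) = 585276.
Each occurs with probability p³ ≈ (0.0031704)³ ≈ 3.18670831e-08.
By linearity: E[X] = C(153, 3)·p³ ≈ 585276 · 3.18670831e-08 ≈ 0.018651.
Since α = 3/2 > 1, p = c/n^{3/2} = o(1/n) is below the triangle threshold p ~ 1/n. Asymptotically E[X] ~ (c³/6)·n^{3(1−α)} = (6³/6)·n^{-1.5} → 0, so by Markov's inequality G has no triangles w.h.p.

E[X] ≈ 0.018651; in regime p = Θ(1/n^{3/2}) E[X] tends to 0 (below the triangle threshold p ~ 1/n).


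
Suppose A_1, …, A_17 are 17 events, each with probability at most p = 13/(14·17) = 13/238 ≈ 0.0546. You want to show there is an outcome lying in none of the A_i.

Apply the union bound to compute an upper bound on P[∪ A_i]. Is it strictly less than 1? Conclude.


Union bound: P[∪_{i=1}^{17} A_i] ≤ Σ_i P[A_i] ≤ 17·p = 17·(13/238) = 13/14.
Numerically: 13/14 ≈ 0.9286.
Is 13/14 < 1? YES.
Since P[∪ A_i] ≤ 13/14 < 1, the complement has P[∩ A_i^c] ≥ 1 − 13/14 = 1/14 > 0, so some outcome avoids every A_i.

17·p = 13/14 ≈ 0.9286; existence CERTIFIED by the union bound.


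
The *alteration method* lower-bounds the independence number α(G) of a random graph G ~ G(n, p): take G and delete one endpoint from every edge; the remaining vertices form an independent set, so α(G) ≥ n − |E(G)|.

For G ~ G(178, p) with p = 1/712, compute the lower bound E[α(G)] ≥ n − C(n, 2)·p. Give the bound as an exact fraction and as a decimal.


E[|E(G)|] = C(178, 2)·p = 15753 · (1/712) = 177/8.
E[α(G)] ≥ n − E[|E(G)|] = 178 − 177/8 = 1247/8.
Numerically: ≈ 155.8750.
(This is only a lower bound; the true E[α(G)] may be larger.)

E[α(G)] ≥ 1247/8 ≈ 155.8750.


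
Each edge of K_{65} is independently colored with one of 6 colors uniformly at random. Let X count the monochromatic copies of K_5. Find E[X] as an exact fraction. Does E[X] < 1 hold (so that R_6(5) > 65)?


E[X] = C(65, 5) · 6^{1 − 10} = 8259888 · 6^{−9} = 8259888/10077696.
As a reduced fraction: E[X] = 172081/209952 ≈ 0.81962.
Is E[X] < 1? YES.
Since E[X] < 1, there exists a 6-coloring of K_{65} with no monochromatic K_5; hence R_6(5) > 65.

E[X] = 172081/209952 ≈ 0.81962; E[X] < 1, so R_6(5) > 65.


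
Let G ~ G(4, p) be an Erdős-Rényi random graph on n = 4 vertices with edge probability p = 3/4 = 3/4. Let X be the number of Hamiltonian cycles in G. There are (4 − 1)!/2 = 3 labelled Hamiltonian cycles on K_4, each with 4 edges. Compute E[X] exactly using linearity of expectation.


K_4 has (4 − 1)!/2 = 3 labelled Hamiltonian cycles.
For each such Hamiltonian cycle H, let X_H = 1 if all 4 edges of H are present in G. Then P[X_H = 1] = p^{4} = (3/4)^{4} = 81/256.
Summing the indicators: E[X] = Σ_H E[X_H] = 3 · p^{4} = 3 · 81/256 = 243/256.
Numerically: E[X] ≈ 0.949219.

E[X] = 3 · (3/4)^{4} = 243/256 ≈ 0.949219.


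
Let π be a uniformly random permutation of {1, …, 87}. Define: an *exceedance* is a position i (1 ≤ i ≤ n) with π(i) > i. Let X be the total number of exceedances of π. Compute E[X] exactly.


Write X = Σ_{i=1}^{87} X_i, where X_i = 1_{π(i) > i}.
For each fixed i, π(i) is uniform over {1, …, 87} (marginal of a uniform permutation), so P[π(i) > i] = (n − i)/n. Summing: Σ_{i=1}^{87} (n − i)/n = (0 + 1 + … + 86)/87 = 87(87 − 1)/(2·87) = (87 − 1)/2.
Hence E[X] = Σ_{i=1}^{87} (87 − i)/87 = 43 ≈ 43.000000.

E[X] = 43 = 43.000000.


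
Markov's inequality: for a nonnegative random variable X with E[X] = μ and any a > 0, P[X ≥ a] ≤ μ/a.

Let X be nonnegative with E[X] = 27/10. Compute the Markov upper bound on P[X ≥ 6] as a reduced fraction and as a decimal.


μ = E[X] = 27/10, a = 6.
Markov: P[X ≥ 6] ≤ μ/a = (27/10)/6 = 9/20.
Numerically: ≈ 0.45000.
(Since a = 6 > μ = 2.70000, the bound 9/20 is < 1 and informative.)

P[X ≥ 6] ≤ 9/20 ≈ 0.45000.


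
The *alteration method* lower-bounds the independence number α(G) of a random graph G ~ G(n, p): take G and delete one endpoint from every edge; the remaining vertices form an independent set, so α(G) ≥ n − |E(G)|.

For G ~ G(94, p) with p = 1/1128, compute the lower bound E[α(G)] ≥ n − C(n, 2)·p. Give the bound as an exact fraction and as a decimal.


E[|E(G)|] = C(94, 2)·p = 4371 · (1/1128) = 31/8.
E[α(G)] ≥ n − E[|E(G)|] = 94 − 31/8 = 721/8.
Numerically: ≈ 90.125000.
(This is only a lower bound; the true E[α(G)] may be larger.)

E[α(G)] ≥ 721/8 ≈ 90.125000.


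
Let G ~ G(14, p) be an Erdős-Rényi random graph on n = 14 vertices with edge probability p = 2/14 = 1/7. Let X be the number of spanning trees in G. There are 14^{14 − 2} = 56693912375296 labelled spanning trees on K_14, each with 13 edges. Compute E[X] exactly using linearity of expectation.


K_14 has 14^{14 − 2} = 56693912375296 labelled spanning trees.
For each such spanning tree H, let X_H = 1 if all 13 edges of H are present in G. Then P[X_H = 1] = p^{13} = (1/7)^{13} = 1/96889010407.
Summing the indicators: E[X] = Σ_H E[X_H] = 56693912375296 · p^{13} = 56693912375296 · 1/96889010407 = 4096/7.
Numerically: E[X] ≈ 585.1.

E[X] = 56693912375296 · (1/7)^{13} = 4096/7 ≈ 585.1.


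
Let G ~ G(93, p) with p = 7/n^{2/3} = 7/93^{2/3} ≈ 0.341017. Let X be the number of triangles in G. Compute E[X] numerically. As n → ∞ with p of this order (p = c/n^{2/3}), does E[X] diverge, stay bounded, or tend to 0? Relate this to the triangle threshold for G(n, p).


Number of potential triangles: C(93, 3) = 129766.
Each occurs with probability p³ ≈ (0.341017)³ ≈ 3.96577639e-02.
By linearity: E[X] = C(93, 3)·p³ ≈ 129766 · 3.96577639e-02 ≈ 5146.229391.
Since α = 2/3 < 1, p = c/n^{2/3} ≫ 1/n is above the triangle threshold p ~ 1/n. Asymptotically E[X] ~ (c³/6)·n^{3(1−α)} = (7³/6)·n^{1} → ∞; triangles are abundant w.h.p.

E[X] ≈ 5146.229391; in regime p = Θ(1/n^{2/3}) E[X] diverges (above the triangle threshold p ~ 1/n).


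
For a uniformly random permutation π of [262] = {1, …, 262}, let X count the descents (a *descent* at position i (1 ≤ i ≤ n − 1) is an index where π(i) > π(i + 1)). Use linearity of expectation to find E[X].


Write X = Σ X_I over i = 1, …, 261, with X_I the indicator of one descent.
There are 261 indicators.
For each fixed i, the pair (π(i), π(i+1)) is a uniformly random ordered pair of distinct values from {1, …, 262}; by symmetry P[π(i) > π(i+1)] = 1/2.
By linearity: E[X] = 261 · (1/2) = (262 − 1) · (1/2) = 261/2 ≈ 130.50000.

E[X] = 261/2 = 130.50000.


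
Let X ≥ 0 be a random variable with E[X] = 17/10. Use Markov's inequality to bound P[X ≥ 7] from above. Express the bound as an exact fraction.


μ = E[X] = 17/10, a = 7.
Markov: P[X ≥ 7] ≤ μ/a = (17/10)/7 = 17/70.
Numerically: ≈ 0.242857.
(Since a = 7 > μ = 1.700000, the bound 17/70 is < 1 and informative.)

P[X ≥ 7] ≤ 17/70 ≈ 0.242857.


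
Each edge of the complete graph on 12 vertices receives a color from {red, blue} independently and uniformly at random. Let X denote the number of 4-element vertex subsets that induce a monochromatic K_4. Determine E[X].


Let X = Σ_S X_S over the C(12, 4) = 495 subsets S of size 4, where X_S = 1 if the K_4 on S is monochromatic.
For a fixed S, the K_4 on S has C(4, 2) = 6 edges. P[all 6 edges red] = (1/2)^6, and likewise for blue, so P[monochromatic] = 2·(1/2)^6 = 2^{1 − 6} = 1/32.
By linearity: E[X] = C(12, 4) · 2^{1 − 6} = 495 · 1/32 = 495/32.
Numerically: E[X] ≈ 15.4688.

E[X] = C(12,4)·2^(1−C(4,2)) = 495/32 ≈ 15.4688.


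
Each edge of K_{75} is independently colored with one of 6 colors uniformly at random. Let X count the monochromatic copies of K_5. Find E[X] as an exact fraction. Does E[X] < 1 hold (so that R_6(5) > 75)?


E[X] = C(75, 5) · 6^{1 − 10} = 17259390 · 6^{−9} = 17259390/10077696.
As a reduced fraction: E[X] = 958855/559872 ≈ 1.71263.
Is E[X] < 1? NO.
Since E[X] ≥ 1, the first-moment bound is inconclusive at n = 75; it does NOT by itself certify R_6(5) > 75.

E[X] = 958855/559872 ≈ 1.71263; E[X] ≥ 1; first-moment method inconclusive here.


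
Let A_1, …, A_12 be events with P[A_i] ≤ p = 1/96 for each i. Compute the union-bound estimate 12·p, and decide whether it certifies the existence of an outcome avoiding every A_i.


Union bound: P[∪_{i=1}^{12} A_i] ≤ Σ_i P[A_i] ≤ 12·p = 12·(1/96) = 1/8.
Numerically: 1/8 ≈ 0.125.
Is 1/8 < 1? YES.
Since P[∪ A_i] ≤ 1/8 < 1, the complement has P[∩ A_i^c] ≥ 1 − 1/8 = 7/8 > 0, so some outcome avoids every A_i.

12·p = 1/8 ≈ 0.125; existence CERTIFIED by the union bound.


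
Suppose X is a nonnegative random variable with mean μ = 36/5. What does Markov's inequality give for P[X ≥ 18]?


μ = E[X] = 36/5, a = 18.
Markov: P[X ≥ 18] ≤ μ/a = (36/5)/18 = 2/5.
Numerically: ≈ 0.400000.
(Since a = 18 > μ = 7.200000, the bound 2/5 is < 1 and informative.)

P[X ≥ 18] ≤ 2/5 ≈ 0.400000.


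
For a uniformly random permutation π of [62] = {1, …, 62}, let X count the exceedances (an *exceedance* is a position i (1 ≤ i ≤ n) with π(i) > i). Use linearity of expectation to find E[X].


Write X = Σ_{i=1}^{62} X_i, where X_i = 1_{π(i) > i}.
For each fixed i, π(i) is uniform over {1, …, 62} (marginal of a uniform permutation), so P[π(i) > i] = (n − i)/n. Summing: Σ_{i=1}^{62} (n − i)/n = (0 + 1 + … + 61)/62 = 62(62 − 1)/(2·62) = (62 − 1)/2.
Hence E[X] = Σ_{i=1}^{62} (62 − i)/62 = 61/2 ≈ 30.50000.

E[X] = 61/2 = 30.50000.


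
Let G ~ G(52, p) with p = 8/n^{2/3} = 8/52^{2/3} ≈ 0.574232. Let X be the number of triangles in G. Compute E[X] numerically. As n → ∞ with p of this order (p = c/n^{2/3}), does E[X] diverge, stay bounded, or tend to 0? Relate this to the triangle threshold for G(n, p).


Number of potential triangles: C(52, 3) = 22100.
Each occurs with probability p³ ≈ (0.574232)³ ≈ 1.89349112e-01.
By linearity: E[X] = C(52, 3)·p³ ≈ 22100 · 1.89349112e-01 ≈ 4184.615385.
Since α = 2/3 < 1, p = c/n^{2/3} ≫ 1/n is above the triangle threshold p ~ 1/n. Asymptotically E[X] ~ (c³/6)·n^{3(1−α)} = (8³/6)·n^{1} → ∞; triangles are abundant w.h.p.

E[X] ≈ 4184.615385; in regime p = Θ(1/n^{2/3}) E[X] diverges (above the triangle threshold p ~ 1/n).


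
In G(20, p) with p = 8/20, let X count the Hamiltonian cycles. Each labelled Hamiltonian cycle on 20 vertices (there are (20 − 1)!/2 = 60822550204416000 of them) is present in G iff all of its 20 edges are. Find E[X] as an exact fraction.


K_20 has (20 − 1)!/2 = 60822550204416000 labelled Hamiltonian cycles.
For each such Hamiltonian cycle H, let X_H = 1 if all 20 edges of H are present in G. Then P[X_H = 1] = p^{20} = (2/5)^{20} = 1048576/95367431640625.
Summing the indicators: E[X] = Σ_H E[X_H] = 60822550204416000 · p^{20} = 60822550204416000 · 1048576/95367431640625 = 510216531225165692928/762939453125.
Numerically: E[X] ≈ 6.688e+08.

E[X] = 60822550204416000 · (2/5)^{20} = 510216531225165692928/762939453125 ≈ 6.688e+08.


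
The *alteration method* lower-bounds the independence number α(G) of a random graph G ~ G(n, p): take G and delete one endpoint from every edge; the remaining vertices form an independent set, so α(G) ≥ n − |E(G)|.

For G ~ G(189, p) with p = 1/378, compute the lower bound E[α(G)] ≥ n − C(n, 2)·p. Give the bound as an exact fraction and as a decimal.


E[|E(G)|] = C(189, 2)·p = 17766 · (1/378) = 47.
E[α(G)] ≥ n − E[|E(G)|] = 189 − 47 = 142.
Numerically: ≈ 142.000.
(This is only a lower bound; the true E[α(G)] may be larger.)

E[α(G)] ≥ 142 ≈ 142.000.


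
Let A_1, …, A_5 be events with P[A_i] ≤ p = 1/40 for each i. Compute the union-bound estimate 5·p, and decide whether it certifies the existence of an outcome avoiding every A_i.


Union bound: P[∪_{i=1}^{5} A_i] ≤ Σ_i P[A_i] ≤ 5·p = 5·(1/40) = 1/8.
Numerically: 1/8 ≈ 0.1250000.
Is 1/8 < 1? YES.
Since P[∪ A_i] ≤ 1/8 < 1, the complement has P[∩ A_i^c] ≥ 1 − 1/8 = 7/8 > 0, so some outcome avoids every A_i.

5·p = 1/8 ≈ 0.1250000; existence CERTIFIED by the union bound.


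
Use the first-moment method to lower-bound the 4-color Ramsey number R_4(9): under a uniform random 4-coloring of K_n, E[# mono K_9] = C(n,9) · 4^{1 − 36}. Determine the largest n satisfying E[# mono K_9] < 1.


We need C(n, 9) · 4^{1 − 36} < 1, i.e. C(n, 9) < 4^{36 − 1} = 1180591620717411303424.
Check values of n near the boundary:
  n = 913: C(913, 9) = 1167605542753639808390; 1167605542753639808390 < 1180591620717411303424? YES
  n = 914: C(914, 9) = 1179217089587653905932; 1179217089587653905932 < 1180591620717411303424? YES
  n = 915: C(915, 9) = 1190931166636537885130; 1190931166636537885130 < 1180591620717411303424? NO
  n = 916: C(916, 9) = 1202748565202942340440; 1202748565202942340440 < 1180591620717411303424? NO
The largest n with C(n, 9) < 1180591620717411303424 is n = 914 (where E[X] = 294804272396913476483/295147905179352825856 ≈ 0.9988357). Hence R_4(9) > 914, i.e. R_4(9) ≥ 915.

Largest n = 914; hence R_4(9) > 914.


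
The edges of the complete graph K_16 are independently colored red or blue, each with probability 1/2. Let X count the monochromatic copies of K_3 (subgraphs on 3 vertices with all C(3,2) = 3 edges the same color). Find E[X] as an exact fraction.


Let X = Σ_S X_S over the C(16, 3) = 560 subsets S of size 3, where X_S = 1 if the K_3 on S is monochromatic.
For a fixed S, the K_3 on S has C(3, 2) = 3 edges. P[all 3 edges red] = (1/2)^3, and likewise for blue, so P[monochromatic] = 2·(1/2)^3 = 2^{1 − 3} = 1/4.
Summing: E[X] = C(16, 3) · 2^{1 − 3} = 560 · 1/4 = 140.
Numerically: E[X] ≈ 140.000.

E[X] = C(16,3)·2^(1−C(3,2)) = 140 ≈ 140.000.


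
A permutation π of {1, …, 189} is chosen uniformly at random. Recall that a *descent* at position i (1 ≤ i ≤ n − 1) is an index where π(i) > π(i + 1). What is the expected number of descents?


Write X = Σ X_I over i = 1, …, 188, with X_I the indicator of one descent.
There are 188 indicators.
For each fixed i, the pair (π(i), π(i+1)) is a uniformly random ordered pair of distinct values from {1, …, 189}; by symmetry P[π(i) > π(i+1)] = 1/2.
By linearity: E[X] = 188 · (1/2) = (189 − 1) · (1/2) = 94 ≈ 94.000.

E[X] = 94 = 94.000.


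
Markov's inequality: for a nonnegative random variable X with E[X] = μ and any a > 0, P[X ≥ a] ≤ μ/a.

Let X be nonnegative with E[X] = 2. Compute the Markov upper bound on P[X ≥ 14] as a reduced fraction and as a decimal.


μ = E[X] = 2, a = 14.
Markov: P[X ≥ 14] ≤ μ/a = (2)/14 = 1/7.
Numerically: ≈ 0.1429.
(Since a = 14 > μ = 2.0000, the bound 1/7 is < 1 and informative.)

P[X ≥ 14] ≤ 1/7 ≈ 0.1429.


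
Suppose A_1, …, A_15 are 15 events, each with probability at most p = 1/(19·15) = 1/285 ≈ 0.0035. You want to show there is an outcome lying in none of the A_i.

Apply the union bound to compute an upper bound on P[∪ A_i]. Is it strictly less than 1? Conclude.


Union bound: P[∪_{i=1}^{15} A_i] ≤ Σ_i P[A_i] ≤ 15·p = 15·(1/285) = 1/19.
Numerically: 1/19 ≈ 0.0526.
Is 1/19 < 1? YES.
Since P[∪ A_i] ≤ 1/19 < 1, the complement has P[∩ A_i^c] ≥ 1 − 1/19 = 18/19 > 0, so some outcome avoids every A_i.

15·p = 1/19 ≈ 0.0526; existence CERTIFIED by the union bound.


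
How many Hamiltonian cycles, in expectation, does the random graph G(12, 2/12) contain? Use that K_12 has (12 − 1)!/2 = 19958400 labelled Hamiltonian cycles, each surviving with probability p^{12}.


K_12 has (12 − 1)!/2 = 19958400 labelled Hamiltonian cycles.
For each such Hamiltonian cycle H, let X_H = 1 if all 12 edges of H are present in G. Then P[X_H = 1] = p^{12} = (1/6)^{12} = 1/2176782336.
By linearity of expectation: E[X] = Σ_H E[X_H] = 19958400 · p^{12} = 19958400 · 1/2176782336 = 1925/209952.
Numerically: E[X] ≈ 0.00916876.

E[X] = 19958400 · (1/6)^{12} = 1925/209952 ≈ 0.00916876.


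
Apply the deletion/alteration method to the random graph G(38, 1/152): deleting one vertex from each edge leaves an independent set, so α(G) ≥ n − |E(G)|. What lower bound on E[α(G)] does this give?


E[|E(G)|] = C(38, 2)·p = 703 · (1/152) = 37/8.
E[α(G)] ≥ n − E[|E(G)|] = 38 − 37/8 = 267/8.
Numerically: ≈ 33.37500.
(This is only a lower bound; the true E[α(G)] may be larger.)

E[α(G)] ≥ 267/8 ≈ 33.37500.


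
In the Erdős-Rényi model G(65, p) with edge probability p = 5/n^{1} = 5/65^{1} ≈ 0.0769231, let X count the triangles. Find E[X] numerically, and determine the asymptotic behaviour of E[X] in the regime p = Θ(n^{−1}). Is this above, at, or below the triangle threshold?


Number of potential triangles: C(65, 3) = 43680.
Each occurs with probability p³ ≈ (0.0769231)³ ≈ 4.55166136e-04.
By linearity: E[X] = C(65, 3)·p³ ≈ 43680 · 4.55166136e-04 ≈ 19.881657.
Here α = 1, so p = 5/n is exactly at the triangle threshold p ~ 1/n. Asymptotically E[X] → c³/6 = 5³/6 = 125/6 ≈ 20.833333, a bounded constant. In this regime the triangle count is asymptotically Poisson(c³/6).

E[X] ≈ 19.881657; in regime p = Θ(1/n^{1}) E[X] stays bounded (at the triangle threshold p ~ 1/n).


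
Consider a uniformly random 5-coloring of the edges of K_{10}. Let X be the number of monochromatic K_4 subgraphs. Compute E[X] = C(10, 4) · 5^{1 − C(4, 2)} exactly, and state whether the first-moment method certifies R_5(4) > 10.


E[X] = C(10, 4) · 5^{1 − 6} = 210 · 5^{−5} = 210/3125.
As a reduced fraction: E[X] = 42/625 ≈ 0.0672.
Is E[X] < 1? YES.
Since E[X] < 1, there exists a 5-coloring of K_{10} with no monochromatic K_4; hence R_5(4) > 10.

E[X] = 42/625 ≈ 0.0672; E[X] < 1, so R_5(4) > 10.


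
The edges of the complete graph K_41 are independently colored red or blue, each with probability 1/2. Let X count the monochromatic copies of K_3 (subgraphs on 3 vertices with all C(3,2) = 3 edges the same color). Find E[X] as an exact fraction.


Let X = Σ_S X_S over the C(41, 3) = 10660 subsets S of size 3, where X_S = 1 if the K_3 on S is monochromatic.
For a fixed S, the K_3 on S has C(3, 2) = 3 edges. P[all 3 edges red] = (1/2)^3, and likewise for blue, so P[monochromatic] = 2·(1/2)^3 = 2^{1 − 3} = 1/4.
Summing: E[X] = C(41, 3) · 2^{1 − 3} = 10660 · 1/4 = 2665.
Numerically: E[X] ≈ 2665.00000.

E[X] = C(41,3)·2^(1−C(3,2)) = 2665 ≈ 2665.00000.


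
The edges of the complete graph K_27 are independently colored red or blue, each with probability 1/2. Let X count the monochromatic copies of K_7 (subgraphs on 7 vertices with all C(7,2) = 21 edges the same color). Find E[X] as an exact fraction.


Let X = Σ_S X_S over the C(27, 7) = 888030 subsets S of size 7, where X_S = 1 if the K_7 on S is monochromatic.
For a fixed S, the K_7 on S has C(7, 2) = 21 edges. P[all 21 edges red] = (1/2)^21, and likewise for blue, so P[monochromatic] = 2·(1/2)^21 = 2^{1 − 21} = 1/1048576.
Summing: E[X] = C(27, 7) · 2^{1 − 21} = 888030 · 1/1048576 = 444015/524288.
Numerically: E[X] ≈ 0.846891.

E[X] = C(27,7)·2^(1−C(7,2)) = 444015/524288 ≈ 0.846891.


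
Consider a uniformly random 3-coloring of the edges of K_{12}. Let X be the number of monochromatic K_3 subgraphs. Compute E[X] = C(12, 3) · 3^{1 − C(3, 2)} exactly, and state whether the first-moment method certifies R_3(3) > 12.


E[X] = C(12, 3) · 3^{1 − 3} = 220 · 3^{−2} = 220/9.
As a reduced fraction: E[X] = 220/9 ≈ 24.44444.
Is E[X] < 1? NO.
Since E[X] ≥ 1, the first-moment bound is inconclusive at n = 12; it does NOT by itself certify R_3(3) > 12.

E[X] = 220/9 ≈ 24.44444; E[X] ≥ 1; first-moment method inconclusive here.


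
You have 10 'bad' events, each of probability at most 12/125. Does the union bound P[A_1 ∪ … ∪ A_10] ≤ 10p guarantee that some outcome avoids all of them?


Union bound: P[∪_{i=1}^{10} A_i] ≤ Σ_i P[A_i] ≤ 10·p = 10·(12/125) = 24/25.
Numerically: 24/25 ≈ 0.9600.
Is 24/25 < 1? YES.
Since P[∪ A_i] ≤ 24/25 < 1, the complement has P[∩ A_i^c] ≥ 1 − 24/25 = 1/25 > 0, so some outcome avoids every A_i.

10·p = 24/25 ≈ 0.9600; existence CERTIFIED by the union bound.


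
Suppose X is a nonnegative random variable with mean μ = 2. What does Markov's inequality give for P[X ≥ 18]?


μ = E[X] = 2, a = 18.
Markov: P[X ≥ 18] ≤ μ/a = (2)/18 = 1/9.
Numerically: ≈ 0.111111.
(Since a = 18 > μ = 2.000000, the bound 1/9 is < 1 and informative.)

P[X ≥ 18] ≤ 1/9 ≈ 0.111111.


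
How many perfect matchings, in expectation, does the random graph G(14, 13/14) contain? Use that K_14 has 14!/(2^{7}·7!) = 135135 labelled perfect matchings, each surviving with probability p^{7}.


K_14 has 14!/(2^{7}·7!) = 135135 labelled perfect matchings.
For each such perfect matching H, let X_H = 1 if all 7 edges of H are present in G. Then P[X_H = 1] = p^{7} = (13/14)^{7} = 62748517/105413504.
By linearity: E[X] = Σ_H E[X_H] = 135135 · p^{7} = 135135 · 62748517/105413504 = 1211360120685/15059072.
Numerically: E[X] ≈ 8.044e+04.

E[X] = 135135 · (13/14)^{7} = 1211360120685/15059072 ≈ 8.044e+04.


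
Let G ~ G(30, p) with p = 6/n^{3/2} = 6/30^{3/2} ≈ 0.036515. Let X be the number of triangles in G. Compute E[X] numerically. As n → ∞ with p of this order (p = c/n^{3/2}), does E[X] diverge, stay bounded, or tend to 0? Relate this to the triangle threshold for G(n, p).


Number of potential triangles: C(30, 3) = 4060.
Each occurs with probability p³ ≈ (0.036515)³ ≈ 4.8686450e-05.
By linearity: E[X] = C(30, 3)·p³ ≈ 4060 · 4.8686450e-05 ≈ 0.19767.
Since α = 3/2 > 1, p = c/n^{3/2} = o(1/n) is below the triangle threshold p ~ 1/n. Asymptotically E[X] ~ (c³/6)·n^{3(1−α)} = (6³/6)·n^{-1.5} → 0, so by Markov's inequality G has no triangles w.h.p.

E[X] ≈ 0.19767; in regime p = Θ(1/n^{3/2}) E[X] tends to 0 (below the triangle threshold p ~ 1/n).


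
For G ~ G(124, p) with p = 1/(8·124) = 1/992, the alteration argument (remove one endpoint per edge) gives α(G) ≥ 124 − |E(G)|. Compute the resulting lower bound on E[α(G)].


E[|E(G)|] = C(124, 2)·p = 7626 · (1/992) = 123/16.
E[α(G)] ≥ n − E[|E(G)|] = 124 − 123/16 = 1861/16.
Numerically: ≈ 116.3125.
(This is only a lower bound; the true E[α(G)] may be larger.)

E[α(G)] ≥ 1861/16 ≈ 116.3125.


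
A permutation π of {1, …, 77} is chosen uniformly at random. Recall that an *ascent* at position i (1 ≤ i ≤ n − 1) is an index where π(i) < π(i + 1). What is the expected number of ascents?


Write X = Σ X_I over i = 1, …, 76, with X_I the indicator of one ascent.
There are 76 indicators.
For each fixed i, the pair (π(i), π(i+1)) is a uniformly random ordered pair of distinct values from {1, …, 77}; by symmetry P[π(i) < π(i+1)] = 1/2.
By linearity: E[X] = 76 · (1/2) = (77 − 1) · (1/2) = 38 ≈ 38.000000.

E[X] = 38 = 38.000000.


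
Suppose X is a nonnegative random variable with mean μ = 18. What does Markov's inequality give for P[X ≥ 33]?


μ = E[X] = 18, a = 33.
Markov: P[X ≥ 33] ≤ μ/a = (18)/33 = 6/11.
Numerically: ≈ 0.545455.
(Since a = 33 > μ = 18.000000, the bound 6/11 is < 1 and informative.)

P[X ≥ 33] ≤ 6/11 ≈ 0.545455.


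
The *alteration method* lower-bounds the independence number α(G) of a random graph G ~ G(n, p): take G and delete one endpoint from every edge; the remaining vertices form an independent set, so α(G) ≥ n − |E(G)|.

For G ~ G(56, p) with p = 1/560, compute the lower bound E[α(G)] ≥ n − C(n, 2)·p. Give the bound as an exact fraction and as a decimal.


E[|E(G)|] = C(56, 2)·p = 1540 · (1/560) = 11/4.
E[α(G)] ≥ n − E[|E(G)|] = 56 − 11/4 = 213/4.
Numerically: ≈ 53.250000.
(This is only a lower bound; the true E[α(G)] may be larger.)

E[α(G)] ≥ 213/4 ≈ 53.250000.


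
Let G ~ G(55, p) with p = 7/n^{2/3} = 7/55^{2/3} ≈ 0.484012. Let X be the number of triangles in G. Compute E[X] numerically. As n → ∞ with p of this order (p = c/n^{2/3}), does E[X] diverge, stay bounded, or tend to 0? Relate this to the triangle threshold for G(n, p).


Number of potential triangles: C(55, 3) = 26235.
Each occurs with probability p³ ≈ (0.484012)³ ≈ 1.13388430e-01.
By linearity: E[X] = C(55, 3)·p³ ≈ 26235 · 1.13388430e-01 ≈ 2974.745455.
Since α = 2/3 < 1, p = c/n^{2/3} ≫ 1/n is above the triangle threshold p ~ 1/n. Asymptotically E[X] ~ (c³/6)·n^{3(1−α)} = (7³/6)·n^{1} → ∞; triangles are abundant w.h.p.

E[X] ≈ 2974.745455; in regime p = Θ(1/n^{2/3}) E[X] diverges (above the triangle threshold p ~ 1/n).


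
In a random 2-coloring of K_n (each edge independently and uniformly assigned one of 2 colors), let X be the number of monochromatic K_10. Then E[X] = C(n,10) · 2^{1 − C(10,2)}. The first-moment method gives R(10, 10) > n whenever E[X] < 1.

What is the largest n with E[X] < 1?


We need C(n, 10) · 2^{1 − 45} < 1, i.e. C(n, 10) < 2^{45 − 1} = 17592186044416.
Check values of n near the boundary:
  n = 95: C(95, 10) = 10104934117421; 10104934117421 < 17592186044416? YES
  n = 96: C(96, 10) = 11279926456656; 11279926456656 < 17592186044416? YES
  n = 97: C(97, 10) = 12576469727536; 12576469727536 < 17592186044416? YES
  n = 98: C(98, 10) = 14005614014756; 14005614014756 < 17592186044416? YES
  n = 99: C(99, 10) = 15579278510796; 15579278510796 < 17592186044416? YES
  n = 100: C(100, 10) = 17310309456440; 17310309456440 < 17592186044416? YES
  n = 101: C(101, 10) = 19212541264840; 19212541264840 < 17592186044416? NO
  n = 102: C(102, 10) = 21300860967540; 21300860967540 < 17592186044416? NO
  n = 103: C(103, 10) = 23591276125340; 23591276125340 < 17592186044416? NO
The largest n with C(n, 10) < 17592186044416 is n = 100 (where E[X] = 2163788682055/2199023255552 ≈ 0.984). Hence R(10, 10) > 100, i.e. R(10, 10) ≥ 101.

Largest n = 100; hence R(10, 10) > 100.


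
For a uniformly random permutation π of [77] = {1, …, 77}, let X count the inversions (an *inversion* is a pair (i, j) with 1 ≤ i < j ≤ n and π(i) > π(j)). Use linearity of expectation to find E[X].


Write X = Σ X_I over the C(77, 2) = 2926 pairs i < j, with X_I the indicator of one inversion.
There are 2926 indicators.
For each fixed pair i < j, the values π(i) and π(j) are two distinct elements of {1, …, 77} in uniformly random order; by symmetry P[π(i) > π(j)] = 1/2.
By linearity: E[X] = 2926 · (1/2) = C(77, 2) · (1/2) = 2926/2 = 1463 ≈ 1463.000000.

E[X] = 1463 = 1463.000000.


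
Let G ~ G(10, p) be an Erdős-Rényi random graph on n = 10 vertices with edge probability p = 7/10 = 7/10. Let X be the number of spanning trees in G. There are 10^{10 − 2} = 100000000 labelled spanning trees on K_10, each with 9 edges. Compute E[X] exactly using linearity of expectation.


K_10 has 10^{10 − 2} = 100000000 labelled spanning trees.
For each such spanning tree H, let X_H = 1 if all 9 edges of H are present in G. Then P[X_H = 1] = p^{9} = (7/10)^{9} = 40353607/1000000000.
By linearity of expectation: E[X] = Σ_H E[X_H] = 100000000 · p^{9} = 100000000 · 40353607/1000000000 = 40353607/10.
Numerically: E[X] ≈ 4.0354e+06.

E[X] = 100000000 · (7/10)^{9} = 40353607/10 ≈ 4.0354e+06.


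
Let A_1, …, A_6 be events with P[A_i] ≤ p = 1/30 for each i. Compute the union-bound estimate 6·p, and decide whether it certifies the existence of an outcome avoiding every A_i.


Union bound: P[∪_{i=1}^{6} A_i] ≤ Σ_i P[A_i] ≤ 6·p = 6·(1/30) = 1/5.
Numerically: 1/5 ≈ 0.20000.
Is 1/5 < 1? YES.
Since P[∪ A_i] ≤ 1/5 < 1, the complement has P[∩ A_i^c] ≥ 1 − 1/5 = 4/5 > 0, so some outcome avoids every A_i.

6·p = 1/5 ≈ 0.20000; existence CERTIFIED by the union bound.


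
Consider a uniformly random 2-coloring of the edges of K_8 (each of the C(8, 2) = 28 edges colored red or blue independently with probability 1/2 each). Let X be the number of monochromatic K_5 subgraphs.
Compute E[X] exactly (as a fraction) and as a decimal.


Let X = Σ_S X_S over the C(8, 5) = 56 subsets S of size 5, where X_S = 1 if the K_5 on S is monochromatic.
For a fixed S, the K_5 on S has C(5, 2) = 10 edges. P[all 10 edges red] = (1/2)^10, and likewise for blue, so P[monochromatic] = 2·(1/2)^10 = 2^{1 − 10} = 1/512.
By linearity of expectation: E[X] = C(8, 5) · 2^{1 − 10} = 56 · 1/512 = 7/64.
Numerically: E[X] ≈ 0.1094.

E[X] = C(8,5)·2^(1−C(5,2)) = 7/64 ≈ 0.1094.


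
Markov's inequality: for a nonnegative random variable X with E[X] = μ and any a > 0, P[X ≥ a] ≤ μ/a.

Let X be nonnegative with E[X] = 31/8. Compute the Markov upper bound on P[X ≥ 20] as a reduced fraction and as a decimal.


μ = E[X] = 31/8, a = 20.
Markov: P[X ≥ 20] ≤ μ/a = (31/8)/20 = 31/160.
Numerically: ≈ 0.19375.
(Since a = 20 > μ = 3.87500, the bound 31/160 is < 1 and informative.)

P[X ≥ 20] ≤ 31/160 ≈ 0.19375.


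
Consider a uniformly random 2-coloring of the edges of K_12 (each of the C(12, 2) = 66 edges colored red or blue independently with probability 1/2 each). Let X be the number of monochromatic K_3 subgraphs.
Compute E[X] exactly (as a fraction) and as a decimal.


Let X = Σ_S X_S over the C(12, 3) = 220 subsets S of size 3, where X_S = 1 if the K_3 on S is monochromatic.
For a fixed S, the K_3 on S has C(3, 2) = 3 edges. P[all 3 edges red] = (1/2)^3, and likewise for blue, so P[monochromatic] = 2·(1/2)^3 = 2^{1 − 3} = 1/4.
By linearity of expectation: E[X] = C(12, 3) · 2^{1 − 3} = 220 · 1/4 = 55.
Numerically: E[X] ≈ 55.00000.

E[X] = C(12,3)·2^(1−C(3,2)) = 55 ≈ 55.00000.
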